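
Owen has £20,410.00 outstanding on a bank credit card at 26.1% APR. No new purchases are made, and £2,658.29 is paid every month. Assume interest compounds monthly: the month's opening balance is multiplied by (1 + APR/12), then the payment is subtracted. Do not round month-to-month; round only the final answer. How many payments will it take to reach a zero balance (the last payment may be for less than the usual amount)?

9 months

Monthly rate r = 26.1%/12 = 2.175% = 0.02175.
Recurrence: B ← B·(1+r) − £2,658.29.
Month 1: interest £443.92; balance after payment £18,195.63.
Month 2: interest £395.75; balance after payment £15,933.09.
Closed form: n = −ln(1 − rB₀/P)/ln(1+r) = −ln(0.83301)/ln(1.02175) ≈ 8.492, so the balance reaches zero during payment 9.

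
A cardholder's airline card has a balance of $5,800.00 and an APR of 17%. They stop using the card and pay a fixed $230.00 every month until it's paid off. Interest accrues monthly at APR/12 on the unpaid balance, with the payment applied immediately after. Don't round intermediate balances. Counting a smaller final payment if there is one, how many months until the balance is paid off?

32 months

Monthly rate r = 17%/12 = 1.41667% = 0.0141667.
Recurrence: B ← B·(1+r) − $230.00.
Month 1: interest $82.17; balance after payment $5,652.17.
Month 2: interest $80.07; balance after payment $5,502.24.
Closed form: n = −ln(1 − rB₀/P)/ln(1+r) = −ln(0.64275)/ln(1.01417) ≈ 31.420, so the balance reaches zero during payment 32.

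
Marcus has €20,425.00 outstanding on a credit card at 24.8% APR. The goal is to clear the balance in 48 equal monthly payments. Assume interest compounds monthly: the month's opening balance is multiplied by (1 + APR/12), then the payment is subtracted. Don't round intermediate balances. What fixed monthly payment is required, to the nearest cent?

Monthly rate r = 24.8%/12 = 2.06667% = 0.0206667.
Level-payment amortization: P = B₀·r / (1 − (1+r)^(−n)) = 20425.00·0.0206667 / (1 − 1.02067^(−48)).
Denominator 1 − (1+r)^(−48) = 0.625396974.
P = 422.117 / 0.625396974 ≈ 674.96.

€674.96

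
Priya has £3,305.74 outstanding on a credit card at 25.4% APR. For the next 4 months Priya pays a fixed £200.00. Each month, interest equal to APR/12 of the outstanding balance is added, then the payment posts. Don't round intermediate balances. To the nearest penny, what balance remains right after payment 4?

£2,768.88

Monthly rate r = 25.4%/12 = 2.11667% = 0.0211667.
Each month: B ← B·(1+r) − £200.00.
Month 1: interest £69.97; balance after payment £3,175.71.
Month 2: interest £67.22; balance after payment £3,042.93.
Month 3: interest £64.41; balance after payment £2,907.34.
Month 4: interest £61.54; balance after payment £2,768.88.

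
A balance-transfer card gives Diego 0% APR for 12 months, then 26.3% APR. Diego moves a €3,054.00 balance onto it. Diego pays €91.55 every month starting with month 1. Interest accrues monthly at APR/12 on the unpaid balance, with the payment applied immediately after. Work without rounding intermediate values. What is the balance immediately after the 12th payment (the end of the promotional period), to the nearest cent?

€1,955.40

Promo months 1–12 at r₀ = 0%/12 = 0; months 13+ at r₁ = 26.3%/12 = 0.0219167.
After month 12 (no interest yet): B = €3,054.00 − 12·€91.55 = €1,955.40.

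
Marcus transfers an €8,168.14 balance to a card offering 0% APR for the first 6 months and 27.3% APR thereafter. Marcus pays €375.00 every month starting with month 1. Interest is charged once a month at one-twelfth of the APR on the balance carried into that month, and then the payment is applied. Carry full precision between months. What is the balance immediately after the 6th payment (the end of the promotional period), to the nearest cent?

Promo months 1–6 at r₀ = 0%/12 = 0; months 7+ at r₁ = 27.3%/12 = 0.02275.
After month 6 (no interest yet): B = €8,168.14 − 6·€375.00 = €5,918.14.

€5,918.14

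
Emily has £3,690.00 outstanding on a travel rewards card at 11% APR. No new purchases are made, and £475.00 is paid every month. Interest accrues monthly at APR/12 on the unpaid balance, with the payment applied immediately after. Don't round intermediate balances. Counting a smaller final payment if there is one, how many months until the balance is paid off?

Monthly rate r = 11%/12 = 0.916667% = 0.00916667.
Recurrence: B ← B·(1+r) − £475.00.
Month 1: interest £33.83; balance after payment £3,248.82.
Month 2: interest £29.78; balance after payment £2,803.61.
Closed form: n = −ln(1 − rB₀/P)/ln(1+r) = −ln(0.92879)/ln(1.00917) ≈ 8.096, so the balance reaches zero during payment 9.

9 months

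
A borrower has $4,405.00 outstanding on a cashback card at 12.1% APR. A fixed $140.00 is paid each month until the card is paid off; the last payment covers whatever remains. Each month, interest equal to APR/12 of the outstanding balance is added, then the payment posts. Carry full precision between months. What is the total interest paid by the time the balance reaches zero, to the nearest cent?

Monthly rate r = 12.1%/12 = 1.00833% = 0.0100833.
Payoff takes n = ⌈−ln(1 − rB₀/P)/ln(1+r)⌉ = ⌈38.040⌉ = 39 payments; the last is $5.62.
Total paid = 38·$140.00 + $5.62 = $5,325.62.
Total interest = total paid − principal = $5,325.62 − $4,405.00 = $920.62.

$920.62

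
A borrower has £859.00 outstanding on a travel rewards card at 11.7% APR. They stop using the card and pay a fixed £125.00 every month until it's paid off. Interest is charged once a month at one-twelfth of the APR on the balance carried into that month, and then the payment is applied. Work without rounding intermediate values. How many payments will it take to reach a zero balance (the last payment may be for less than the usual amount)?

Monthly rate r = 11.7%/12 = 0.975% = 0.00975.
Recurrence: B ← B·(1+r) − £125.00.
Month 1: interest £8.38; balance after payment £742.38.
Month 2: interest £7.24; balance after payment £624.61.
Closed form: n = −ln(1 − rB₀/P)/ln(1+r) = −ln(0.933)/ln(1.00975) ≈ 7.148, so the balance reaches zero during payment 8.

8 months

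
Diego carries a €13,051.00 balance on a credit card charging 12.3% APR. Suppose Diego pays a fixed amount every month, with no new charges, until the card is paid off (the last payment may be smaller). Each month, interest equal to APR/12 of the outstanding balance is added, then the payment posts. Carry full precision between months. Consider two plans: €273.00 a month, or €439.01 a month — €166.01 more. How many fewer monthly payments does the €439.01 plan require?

Monthly rate r = 12.3%/12 = 1.025% = 0.01025.
At €273.00/mo: n = ⌈−ln(1 − rB₀/P)/ln(1+r)⌉ = 67 payments (last €8.28); total interest = total paid − €13,051.00 = €4,975.28.
At €439.01/mo: 36 payments (last €280.72); total interest €2,595.07.
Payments saved = 67 − 36 = 31.

31 fewer payments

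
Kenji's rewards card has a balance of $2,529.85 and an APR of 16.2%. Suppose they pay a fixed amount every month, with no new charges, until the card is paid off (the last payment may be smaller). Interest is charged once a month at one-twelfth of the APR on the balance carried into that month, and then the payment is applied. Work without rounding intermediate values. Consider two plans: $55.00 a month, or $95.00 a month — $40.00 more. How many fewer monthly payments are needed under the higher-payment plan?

39 fewer payments

Monthly rate r = 16.2%/12 = 1.35% = 0.0135.
At $55.00/mo: n = ⌈−ln(1 − rB₀/P)/ln(1+r)⌉ = 73 payments (last $19.05); total interest = total paid − $2,529.85 = $1,449.20.
At $95.00/mo: 34 payments (last $21.32); total interest $626.47.
Payments saved = 73 − 34 = 39.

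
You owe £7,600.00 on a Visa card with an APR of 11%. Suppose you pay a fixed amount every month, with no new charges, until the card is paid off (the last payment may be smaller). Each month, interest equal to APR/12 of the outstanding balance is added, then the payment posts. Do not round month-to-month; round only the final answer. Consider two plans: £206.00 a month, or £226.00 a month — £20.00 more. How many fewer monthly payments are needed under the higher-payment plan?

Monthly rate r = 11%/12 = 0.916667% = 0.00916667.
At £206.00/mo: n = ⌈−ln(1 − rB₀/P)/ln(1+r)⌉ = 46 payments (last £48.76); total interest = total paid − £7,600.00 = £1,718.76.
At £226.00/mo: 41 payments (last £88.12); total interest £1,528.12.
Payments saved = 46 − 41 = 5.

5 fewer payments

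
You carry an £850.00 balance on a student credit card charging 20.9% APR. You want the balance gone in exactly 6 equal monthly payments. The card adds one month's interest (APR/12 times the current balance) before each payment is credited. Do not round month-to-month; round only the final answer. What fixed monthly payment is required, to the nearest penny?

£150.43

Monthly rate r = 20.9%/12 = 1.74167% = 0.0174167.
Level-payment amortization: P = B₀·r / (1 − (1+r)^(−n)) = 850.00·0.0174167 / (1 − 1.01742^(−6)).
Denominator 1 − (1+r)^(−6) = 0.0984145095.
P = 14.8042 / 0.0984145095 ≈ 150.43.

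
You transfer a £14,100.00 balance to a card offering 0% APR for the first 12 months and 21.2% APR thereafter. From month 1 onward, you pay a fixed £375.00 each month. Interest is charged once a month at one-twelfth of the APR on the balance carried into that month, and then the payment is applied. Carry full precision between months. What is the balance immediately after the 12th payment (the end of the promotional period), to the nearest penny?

Promo months 1–12 at r₀ = 0%/12 = 0; months 13+ at r₁ = 21.2%/12 = 0.0176667.
After month 12 (no interest yet): B = £14,100.00 − 12·£375.00 = £9,600.00.

£9,600.00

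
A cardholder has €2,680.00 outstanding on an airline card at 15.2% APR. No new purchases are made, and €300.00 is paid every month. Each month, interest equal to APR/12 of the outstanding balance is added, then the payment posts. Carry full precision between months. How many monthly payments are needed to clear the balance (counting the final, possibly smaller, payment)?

Monthly rate r = 15.2%/12 = 1.26667% = 0.0126667.
Recurrence: B ← B·(1+r) − €300.00.
Month 1: interest €33.95; balance after payment €2,413.95.
Month 2: interest €30.58; balance after payment €2,144.52.
Closed form: n = −ln(1 − rB₀/P)/ln(1+r) = −ln(0.88684)/ln(1.01267) ≈ 9.540, so the balance reaches zero during payment 10.

10 payments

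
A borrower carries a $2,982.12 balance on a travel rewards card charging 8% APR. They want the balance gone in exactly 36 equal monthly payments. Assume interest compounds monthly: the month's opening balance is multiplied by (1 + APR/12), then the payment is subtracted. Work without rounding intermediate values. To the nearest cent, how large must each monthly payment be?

$93.45

Monthly rate r = 8%/12 = 0.666667% = 0.00666667.
Level-payment amortization: P = B₀·r / (1 − (1+r)^(−n)) = 2982.12·0.00666667 / (1 − 1.00667^(−36)).
Denominator 1 − (1+r)^(−36) = 0.21274537.
P = 19.8808 / 0.21274537 ≈ 93.45.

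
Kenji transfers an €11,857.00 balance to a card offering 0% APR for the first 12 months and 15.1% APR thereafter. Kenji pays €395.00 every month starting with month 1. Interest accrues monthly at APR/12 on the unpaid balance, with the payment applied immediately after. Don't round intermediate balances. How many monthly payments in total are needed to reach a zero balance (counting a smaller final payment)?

Promo months 1–12 at r₀ = 0%/12 = 0; months 13+ at r₁ = 15.1%/12 = 0.0125833.
After month 12 (no interest yet): B = €11,857.00 − 12·€395.00 = €7,117.00.
Then at r₁ with €395.00/mo: n₂ = −ln(1 − r₁·B/P)/ln(1+r₁) ≈ 20.56 → 21 more payments.

33 months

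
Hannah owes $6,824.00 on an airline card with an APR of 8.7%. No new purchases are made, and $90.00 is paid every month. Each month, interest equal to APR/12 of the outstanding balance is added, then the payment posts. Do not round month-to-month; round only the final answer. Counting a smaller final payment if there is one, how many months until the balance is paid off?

111 months

Monthly rate r = 8.7%/12 = 0.725% = 0.00725.
Recurrence: B ← B·(1+r) − $90.00.
Month 1: interest $49.47; balance after payment $6,783.47.
Month 2: interest $49.18; balance after payment $6,742.65.
Closed form: n = −ln(1 − rB₀/P)/ln(1+r) = −ln(0.45029)/ln(1.00725) ≈ 110.449, so the balance reaches zero during payment 111.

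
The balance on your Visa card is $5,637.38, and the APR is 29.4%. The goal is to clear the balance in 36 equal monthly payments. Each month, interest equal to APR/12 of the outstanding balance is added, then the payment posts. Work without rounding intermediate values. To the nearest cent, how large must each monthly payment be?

$237.47

Monthly rate r = 29.4%/12 = 2.45% = 0.0245.
Level-payment amortization: P = B₀·r / (1 − (1+r)^(−n)) = 5637.38·0.0245 / (1 − 1.0245^(−36)).
Denominator 1 − (1+r)^(−36) = 0.581621516.
P = 138.116 / 0.581621516 ≈ 237.47.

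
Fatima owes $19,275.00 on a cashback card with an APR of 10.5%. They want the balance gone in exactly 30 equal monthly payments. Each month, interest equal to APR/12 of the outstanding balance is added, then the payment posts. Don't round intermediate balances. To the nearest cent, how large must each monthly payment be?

Monthly rate r = 10.5%/12 = 0.875% = 0.00875.
Level-payment amortization: P = B₀·r / (1 − (1+r)^(−n)) = 19275.00·0.00875 / (1 − 1.00875^(−30)).
Denominator 1 − (1+r)^(−30) = 0.22999496.
P = 168.656 / 0.22999496 ≈ 733.30.

$733.30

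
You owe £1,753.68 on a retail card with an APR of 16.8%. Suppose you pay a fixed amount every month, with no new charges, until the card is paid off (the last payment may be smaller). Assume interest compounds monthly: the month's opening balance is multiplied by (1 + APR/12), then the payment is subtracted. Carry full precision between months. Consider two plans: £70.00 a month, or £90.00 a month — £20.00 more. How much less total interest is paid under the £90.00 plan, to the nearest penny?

Monthly rate r = 16.8%/12 = 1.4% = 0.014.
At £70.00/mo: n = ⌈−ln(1 − rB₀/P)/ln(1+r)⌉ = 32 payments (last £4.69); total interest = total paid − £1,753.68 = £421.01.
At £90.00/mo: 23 payments (last £82.15); total interest £308.47.
Interest saved = £421.01 − £308.47 = £112.54.

£112.54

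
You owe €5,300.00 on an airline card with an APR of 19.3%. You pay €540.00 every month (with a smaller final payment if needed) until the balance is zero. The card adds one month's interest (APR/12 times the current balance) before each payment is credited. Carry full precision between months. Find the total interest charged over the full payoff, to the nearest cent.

€515.34

Monthly rate r = 19.3%/12 = 1.60833% = 0.0160833.
Payoff takes n = ⌈−ln(1 − rB₀/P)/ln(1+r)⌉ = ⌈10.768⌉ = 11 payments; the last is €415.34.
Total paid = 10·€540.00 + €415.34 = €5,815.34.
Total interest = total paid − principal = €5,815.34 − €5,300.00 = €515.34.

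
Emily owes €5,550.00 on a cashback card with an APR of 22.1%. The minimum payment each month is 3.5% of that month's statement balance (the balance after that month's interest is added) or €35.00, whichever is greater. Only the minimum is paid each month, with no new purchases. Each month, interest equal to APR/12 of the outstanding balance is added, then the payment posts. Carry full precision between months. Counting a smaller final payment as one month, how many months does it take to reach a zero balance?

Monthly rate r = 22.1%/12 = 1.84167% = 0.0184167.
While 3.5% of the post-interest balance exceeds €35.00, each month B ← (B·(1+r))·(1 − 0.035), i.e. B shrinks by the factor (1+r)·0.965 = 0.98277.
This holds for months 1–100. Entering month 101 the balance is €976.28; 3.5% of the post-interest balance is now below €35.00, so the flat €35.00 minimum applies from here.
From month 101 a fixed €35.00 at rate r clears €976.28 in 40 more payments. Total: 100 + 40 = 140 months.

140 months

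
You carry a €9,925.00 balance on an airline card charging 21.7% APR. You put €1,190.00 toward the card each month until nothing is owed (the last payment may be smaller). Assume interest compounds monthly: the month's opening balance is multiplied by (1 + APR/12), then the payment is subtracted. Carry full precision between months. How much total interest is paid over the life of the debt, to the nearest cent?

€931.52

Monthly rate r = 21.7%/12 = 1.80833% = 0.0180833.
Payoff takes n = ⌈−ln(1 − rB₀/P)/ln(1+r)⌉ = ⌈9.122⌉ = 10 payments; the last is €146.52.
Total paid = 9·€1,190.00 + €146.52 = €10,856.52.
Total interest = total paid − principal = €10,856.52 − €9,925.00 = €931.52.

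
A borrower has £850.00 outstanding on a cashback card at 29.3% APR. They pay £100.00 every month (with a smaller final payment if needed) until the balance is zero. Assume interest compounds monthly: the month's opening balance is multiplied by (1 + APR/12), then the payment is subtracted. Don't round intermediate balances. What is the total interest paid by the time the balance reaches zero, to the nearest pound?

Monthly rate r = 29.3%/12 = 2.44167% = 0.0244167.
Payoff takes n = ⌈−ln(1 − rB₀/P)/ln(1+r)⌉ = ⌈9.643⌉ = 10 payments; the last is £64.55.
Total paid = 9·£100.00 + £64.55 = £964.55.
Total interest = total paid − principal = £964.55 − £850.00 = £114.55.

£115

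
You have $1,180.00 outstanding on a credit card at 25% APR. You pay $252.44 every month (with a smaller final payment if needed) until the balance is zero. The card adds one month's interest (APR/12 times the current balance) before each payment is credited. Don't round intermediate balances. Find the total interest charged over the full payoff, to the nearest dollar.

$74

Monthly rate r = 25%/12 = 2.08333% = 0.0208333.
Payoff takes n = ⌈−ln(1 − rB₀/P)/ln(1+r)⌉ = ⌈4.969⌉ = 5 payments; the last is $244.69.
Total paid = 4·$252.44 + $244.69 = $1,254.45.
Total interest = total paid − principal = $1,254.45 − $1,180.00 = $74.45.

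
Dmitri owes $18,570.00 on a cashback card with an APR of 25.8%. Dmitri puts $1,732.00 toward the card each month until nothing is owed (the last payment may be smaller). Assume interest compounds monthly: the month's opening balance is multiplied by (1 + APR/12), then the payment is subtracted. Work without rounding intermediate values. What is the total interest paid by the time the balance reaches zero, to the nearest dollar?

Monthly rate r = 25.8%/12 = 2.15% = 0.0215.
Payoff takes n = ⌈−ln(1 − rB₀/P)/ln(1+r)⌉ = ⌈12.318⌉ = 13 payments; the last is $555.26.
Total paid = 12·$1,732.00 + $555.26 = $21,339.26.
Total interest = total paid − principal = $21,339.26 − $18,570.00 = $2,769.26.

$2,769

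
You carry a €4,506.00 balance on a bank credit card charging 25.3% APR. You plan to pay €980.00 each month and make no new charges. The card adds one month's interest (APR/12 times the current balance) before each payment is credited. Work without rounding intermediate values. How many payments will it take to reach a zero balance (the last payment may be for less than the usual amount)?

5 months

Monthly rate r = 25.3%/12 = 2.10833% = 0.0210833.
Recurrence: B ← B·(1+r) − €980.00.
Month 1: interest €95.00; balance after payment €3,621.00.
Month 2: interest €76.34; balance after payment €2,717.34.
Month 3: interest €57.29; balance after payment €1,794.63.
Month 4: interest €37.84; balance after payment €852.47.
Month 5: interest €17.97; balance after payment €0.00.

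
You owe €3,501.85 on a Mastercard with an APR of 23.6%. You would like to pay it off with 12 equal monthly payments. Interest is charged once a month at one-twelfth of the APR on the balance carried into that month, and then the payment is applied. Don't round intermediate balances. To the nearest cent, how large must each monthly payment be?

€330.46

Monthly rate r = 23.6%/12 = 1.96667% = 0.0196667.
Level-payment amortization: P = B₀·r / (1 − (1+r)^(−n)) = 3501.85·0.0196667 / (1 − 1.01967^(−12)).
Denominator 1 − (1+r)^(−12) = 0.208408116.
P = 68.8697 / 0.208408116 ≈ 330.46.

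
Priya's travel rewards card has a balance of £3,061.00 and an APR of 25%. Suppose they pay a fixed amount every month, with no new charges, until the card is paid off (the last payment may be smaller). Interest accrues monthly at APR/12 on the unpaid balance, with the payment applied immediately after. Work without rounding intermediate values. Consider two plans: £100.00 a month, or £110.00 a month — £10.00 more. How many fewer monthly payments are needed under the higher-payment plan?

Monthly rate r = 25%/12 = 2.08333% = 0.0208333.
At £100.00/mo: n = ⌈−ln(1 − rB₀/P)/ln(1+r)⌉ = 50 payments (last £24.25); total interest = total paid − £3,061.00 = £1,863.25.
At £110.00/mo: 43 payments (last £4.63); total interest £1,563.63.
Payments saved = 50 − 43 = 7.

7 fewer payments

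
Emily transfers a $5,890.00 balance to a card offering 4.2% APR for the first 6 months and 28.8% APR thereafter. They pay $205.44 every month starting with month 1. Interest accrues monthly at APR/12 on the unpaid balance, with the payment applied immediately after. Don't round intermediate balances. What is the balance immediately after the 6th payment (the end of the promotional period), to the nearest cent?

Promo months 1–6 at r₀ = 4.2%/12 = 0.0035; months 7+ at r₁ = 28.8%/12 = 0.024.
After month 6: iterate B ← B·(1+r₀) − $205.44 for 6 months → $4,771.30.

$4,771.30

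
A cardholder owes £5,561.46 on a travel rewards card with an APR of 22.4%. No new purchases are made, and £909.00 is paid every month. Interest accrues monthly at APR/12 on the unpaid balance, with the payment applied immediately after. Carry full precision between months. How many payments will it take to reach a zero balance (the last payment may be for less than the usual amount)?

7 payments

Monthly rate r = 22.4%/12 = 1.86667% = 0.0186667.
Recurrence: B ← B·(1+r) − £909.00.
Month 1: interest £103.81; balance after payment £4,756.27.
Month 2: interest £88.78; balance after payment £3,936.06.
Closed form: n = −ln(1 − rB₀/P)/ln(1+r) = −ln(0.88579)/ln(1.01867) ≈ 6.557, so the balance reaches zero during payment 7.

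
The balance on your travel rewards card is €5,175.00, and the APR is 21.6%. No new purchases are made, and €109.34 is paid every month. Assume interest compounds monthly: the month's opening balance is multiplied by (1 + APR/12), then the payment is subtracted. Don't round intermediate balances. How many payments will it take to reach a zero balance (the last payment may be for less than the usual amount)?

108 months

Monthly rate r = 21.6%/12 = 1.8% = 0.018.
Recurrence: B ← B·(1+r) − €109.34.
Month 1: interest €93.15; balance after payment €5,158.81.
Month 2: interest €92.86; balance after payment €5,142.33.
Closed form: n = −ln(1 − rB₀/P)/ln(1+r) = −ln(0.14807)/ln(1.018) ≈ 107.067, so the balance reaches zero during payment 108.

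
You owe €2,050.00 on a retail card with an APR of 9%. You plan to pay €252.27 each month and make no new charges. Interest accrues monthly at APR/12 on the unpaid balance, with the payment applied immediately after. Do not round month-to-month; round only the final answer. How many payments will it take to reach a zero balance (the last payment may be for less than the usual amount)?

9 months

Monthly rate r = 9%/12 = 0.75% = 0.0075.
Recurrence: B ← B·(1+r) − €252.27.
Month 1: interest €15.38; balance after payment €1,813.11.
Month 2: interest €13.60; balance after payment €1,574.43.
Closed form: n = −ln(1 − rB₀/P)/ln(1+r) = −ln(0.93905)/ln(1.0075) ≈ 8.416, so the balance reaches zero during payment 9.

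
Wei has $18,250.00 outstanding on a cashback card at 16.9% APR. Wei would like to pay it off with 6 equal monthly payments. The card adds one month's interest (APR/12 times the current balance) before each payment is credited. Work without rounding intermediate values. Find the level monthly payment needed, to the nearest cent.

Monthly rate r = 16.9%/12 = 1.40833% = 0.0140833.
Level-payment amortization: P = B₀·r / (1 − (1+r)^(−n)) = 18250.00·0.0140833 / (1 − 1.01408^(−6)).
Denominator 1 − (1+r)^(−6) = 0.0804864579.
P = 257.021 / 0.0804864579 ≈ 3193.34.

$3,193.34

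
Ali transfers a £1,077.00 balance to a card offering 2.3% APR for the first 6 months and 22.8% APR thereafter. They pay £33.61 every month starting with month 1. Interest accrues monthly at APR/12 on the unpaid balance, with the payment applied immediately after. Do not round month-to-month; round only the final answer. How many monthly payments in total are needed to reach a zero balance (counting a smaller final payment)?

43 payments

Promo months 1–6 at r₀ = 2.3%/12 = 0.00191667; months 7+ at r₁ = 22.8%/12 = 0.019.
After month 6: iterate B ← B·(1+r₀) − £33.61 for 6 months → £886.82.
Then at r₁ with £33.61/mo: n₂ = −ln(1 − r₁·B/P)/ln(1+r₁) ≈ 36.97 → 37 more payments.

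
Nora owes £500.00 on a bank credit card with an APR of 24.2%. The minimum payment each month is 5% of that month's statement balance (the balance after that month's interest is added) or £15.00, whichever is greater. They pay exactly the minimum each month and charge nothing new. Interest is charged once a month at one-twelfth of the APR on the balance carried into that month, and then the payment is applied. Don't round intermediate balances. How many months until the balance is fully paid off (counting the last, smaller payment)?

Monthly rate r = 24.2%/12 = 2.01667% = 0.0201667.
While 5% of the post-interest balance exceeds £15.00, each month B ← (B·(1+r))·(1 − 0.05), i.e. B shrinks by the factor (1+r)·0.95 = 0.96916.
This holds for months 1–17. Entering month 18 the balance is £293.55; 5% of the post-interest balance is now below £15.00, so the flat £15.00 minimum applies from here.
From month 18 a fixed £15.00 at rate r clears £293.55 in 26 more payments. Total: 17 + 26 = 43 months.

43 months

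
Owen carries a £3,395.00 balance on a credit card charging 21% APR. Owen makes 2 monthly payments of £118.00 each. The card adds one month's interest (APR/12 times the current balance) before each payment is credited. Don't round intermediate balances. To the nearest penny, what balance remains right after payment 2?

Monthly rate r = 21%/12 = 1.75% = 0.0175.
Each month: B ← B·(1+r) − £118.00.
Month 1: interest £59.41; balance after payment £3,336.41.
Month 2: interest £58.39; balance after payment £3,276.80.

£3,276.80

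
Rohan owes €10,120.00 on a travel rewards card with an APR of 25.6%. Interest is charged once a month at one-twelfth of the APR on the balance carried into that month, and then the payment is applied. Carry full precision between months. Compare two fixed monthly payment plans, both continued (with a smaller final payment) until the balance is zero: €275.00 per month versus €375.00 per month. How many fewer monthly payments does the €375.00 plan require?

32 fewer payments

Monthly rate r = 25.6%/12 = 2.13333% = 0.0213333.
At €275.00/mo: n = ⌈−ln(1 − rB₀/P)/ln(1+r)⌉ = 73 payments (last €229.46); total interest = total paid − €10,120.00 = €9,909.46.
At €375.00/mo: 41 payments (last €231.75); total interest €5,111.75.
Payments saved = 73 − 41 = 32.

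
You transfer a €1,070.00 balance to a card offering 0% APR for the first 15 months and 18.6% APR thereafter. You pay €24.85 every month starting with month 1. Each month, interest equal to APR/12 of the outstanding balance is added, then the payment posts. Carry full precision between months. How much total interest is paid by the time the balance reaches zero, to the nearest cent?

€224.90

Promo months 1–15 at r₀ = 0%/12 = 0; months 16+ at r₁ = 18.6%/12 = 0.0155.
After month 15 (no interest yet): B = €1,070.00 − 15·€24.85 = €697.25.
Then at r₁ with €24.85/mo: n₂ = −ln(1 − r₁·B/P)/ln(1+r₁) ≈ 37.11 → 38 more payments.
Total paid = 52·€24.85 + €2.70 = €1,294.90; interest = €1,294.90 − €1,070.00 = €224.90.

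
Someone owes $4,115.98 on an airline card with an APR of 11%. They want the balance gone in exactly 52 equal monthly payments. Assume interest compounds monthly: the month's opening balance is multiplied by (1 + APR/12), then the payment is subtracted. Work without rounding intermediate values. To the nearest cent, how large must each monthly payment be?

Monthly rate r = 11%/12 = 0.916667% = 0.00916667.
Level-payment amortization: P = B₀·r / (1 − (1+r)^(−n)) = 4115.98·0.00916667 / (1 − 1.00917^(−52)).
Denominator 1 − (1+r)^(−52) = 0.377800939.
P = 37.7298 / 0.377800939 ≈ 99.87.

$99.87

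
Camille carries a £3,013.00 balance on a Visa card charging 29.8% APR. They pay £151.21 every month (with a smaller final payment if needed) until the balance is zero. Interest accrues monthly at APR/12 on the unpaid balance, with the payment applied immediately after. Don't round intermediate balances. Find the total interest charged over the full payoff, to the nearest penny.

£1,196.57

Monthly rate r = 29.8%/12 = 2.48333% = 0.0248333.
Payoff takes n = ⌈−ln(1 − rB₀/P)/ln(1+r)⌉ = ⌈27.838⌉ = 28 payments; the last is £126.90.
Total paid = 27·£151.21 + £126.90 = £4,209.57.
Total interest = total paid − principal = £4,209.57 − £3,013.00 = £1,196.57.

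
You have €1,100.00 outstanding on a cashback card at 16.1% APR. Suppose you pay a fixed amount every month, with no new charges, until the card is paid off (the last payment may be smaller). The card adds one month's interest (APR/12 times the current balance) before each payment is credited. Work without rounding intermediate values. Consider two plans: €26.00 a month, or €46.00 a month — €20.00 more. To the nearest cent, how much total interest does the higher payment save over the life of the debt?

Monthly rate r = 16.1%/12 = 1.34167% = 0.0134167.
At €26.00/mo: n = ⌈−ln(1 − rB₀/P)/ln(1+r)⌉ = 63 payments (last €23.75); total interest = total paid − €1,100.00 = €535.75.
At €46.00/mo: 30 payments (last €1.36); total interest €235.36.
Interest saved = €535.75 − €235.36 = €300.39.

€300.39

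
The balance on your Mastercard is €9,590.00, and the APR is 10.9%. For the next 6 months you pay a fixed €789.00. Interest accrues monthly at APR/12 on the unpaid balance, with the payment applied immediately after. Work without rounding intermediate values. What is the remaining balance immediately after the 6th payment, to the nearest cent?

Monthly rate r = 10.9%/12 = 0.908333% = 0.00908333.
Each month: B ← B·(1+r) − €789.00.
Month 1: interest €87.11; balance after payment €8,888.11.
Month 2: interest €80.73; balance after payment €8,179.84.
Month 3: interest €74.30; balance after payment €7,465.14.
Month 4: interest €67.81; balance after payment €6,743.95.
Month 5: interest €61.26; balance after payment €6,016.21.
Month 6: interest €54.65; balance after payment €5,281.86.

€5,281.86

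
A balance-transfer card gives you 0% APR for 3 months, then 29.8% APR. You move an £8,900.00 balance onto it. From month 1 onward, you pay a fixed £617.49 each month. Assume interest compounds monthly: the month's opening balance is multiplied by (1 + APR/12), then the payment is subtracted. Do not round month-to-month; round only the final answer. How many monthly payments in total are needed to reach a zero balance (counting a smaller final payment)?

17 months

Promo months 1–3 at r₀ = 0%/12 = 0; months 4+ at r₁ = 29.8%/12 = 0.0248333.
After month 3 (no interest yet): B = £8,900.00 − 3·£617.49 = £7,047.53.
Then at r₁ with £617.49/mo: n₂ = −ln(1 − r₁·B/P)/ln(1+r₁) ≈ 13.59 → 14 more payments.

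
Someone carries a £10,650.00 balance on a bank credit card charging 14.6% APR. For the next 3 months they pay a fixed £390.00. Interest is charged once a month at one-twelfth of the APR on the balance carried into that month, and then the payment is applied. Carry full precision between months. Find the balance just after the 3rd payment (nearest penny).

Monthly rate r = 14.6%/12 = 1.21667% = 0.0121667.
Each month: B ← B·(1+r) − £390.00.
Month 1: interest £129.57; balance after payment £10,389.58.
Month 2: interest £126.41; balance after payment £10,125.98.
Month 3: interest £123.20; balance after payment £9,859.18.

£9,859.18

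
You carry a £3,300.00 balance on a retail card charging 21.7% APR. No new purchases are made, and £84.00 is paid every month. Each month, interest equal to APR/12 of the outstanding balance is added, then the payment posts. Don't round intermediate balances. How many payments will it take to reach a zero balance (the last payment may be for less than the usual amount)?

Monthly rate r = 21.7%/12 = 1.80833% = 0.0180833.
Recurrence: B ← B·(1+r) − £84.00.
Month 1: interest £59.67; balance after payment £3,275.68.
Month 2: interest £59.24; balance after payment £3,250.91.
Closed form: n = −ln(1 − rB₀/P)/ln(1+r) = −ln(0.28958)/ln(1.01808) ≈ 69.151, so the balance reaches zero during payment 70.

70 payments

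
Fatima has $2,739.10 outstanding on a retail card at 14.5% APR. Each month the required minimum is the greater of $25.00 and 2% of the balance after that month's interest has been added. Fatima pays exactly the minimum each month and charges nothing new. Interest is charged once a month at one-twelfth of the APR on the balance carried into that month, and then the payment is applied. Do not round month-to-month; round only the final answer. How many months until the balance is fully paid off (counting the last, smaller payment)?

173 months

Monthly rate r = 14.5%/12 = 1.20833% = 0.0120833.
While 2% of the post-interest balance exceeds $25.00, each month B ← (B·(1+r))·(1 − 0.02), i.e. B shrinks by the factor (1+r)·0.98 = 0.99184.
This holds for months 1–98. Entering month 99 the balance is $1,227.32; 2% of the post-interest balance is now below $25.00, so the flat $25.00 minimum applies from here.
From month 99 a fixed $25.00 at rate r clears $1,227.32 in 75 more payments. Total: 98 + 75 = 173 months.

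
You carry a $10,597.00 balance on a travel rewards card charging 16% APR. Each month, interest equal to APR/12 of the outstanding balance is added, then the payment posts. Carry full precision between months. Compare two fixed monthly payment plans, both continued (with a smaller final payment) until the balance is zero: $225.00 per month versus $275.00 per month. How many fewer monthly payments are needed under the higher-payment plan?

20 fewer payments

Monthly rate r = 16%/12 = 1.33333% = 0.0133333.
At $225.00/mo: n = ⌈−ln(1 − rB₀/P)/ln(1+r)⌉ = 75 payments (last $147.02); total interest = total paid − $10,597.00 = $6,200.02.
At $275.00/mo: 55 payments (last $122.54); total interest $4,375.54.
Payments saved = 75 − 55 = 20.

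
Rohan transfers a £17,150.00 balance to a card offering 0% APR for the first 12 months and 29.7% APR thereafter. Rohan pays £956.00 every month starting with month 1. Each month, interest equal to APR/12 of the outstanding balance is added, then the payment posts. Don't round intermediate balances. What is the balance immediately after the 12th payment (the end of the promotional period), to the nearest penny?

£5,678.00

Promo months 1–12 at r₀ = 0%/12 = 0; months 13+ at r₁ = 29.7%/12 = 0.02475.
After month 12 (no interest yet): B = £17,150.00 − 12·£956.00 = £5,678.00.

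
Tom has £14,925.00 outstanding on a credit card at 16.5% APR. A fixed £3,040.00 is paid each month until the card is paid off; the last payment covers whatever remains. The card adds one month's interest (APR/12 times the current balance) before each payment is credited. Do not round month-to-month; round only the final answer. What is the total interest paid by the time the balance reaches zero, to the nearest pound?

Monthly rate r = 16.5%/12 = 1.375% = 0.01375.
Payoff takes n = ⌈−ln(1 − rB₀/P)/ln(1+r)⌉ = ⌈5.118⌉ = 6 payments; the last is £360.81.
Total paid = 5·£3,040.00 + £360.81 = £15,560.81.
Total interest = total paid − principal = £15,560.81 − £14,925.00 = £635.81.

£636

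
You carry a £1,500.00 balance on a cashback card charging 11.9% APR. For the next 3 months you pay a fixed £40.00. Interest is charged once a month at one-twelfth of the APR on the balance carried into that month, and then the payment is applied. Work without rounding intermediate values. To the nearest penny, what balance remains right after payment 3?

£1,423.88

Monthly rate r = 11.9%/12 = 0.991667% = 0.00991667.
Each month: B ← B·(1+r) − £40.00.
Month 1: interest £14.88; balance after payment £1,474.88.
Month 2: interest £14.63; balance after payment £1,449.50.
Month 3: interest £14.37; balance after payment £1,423.88.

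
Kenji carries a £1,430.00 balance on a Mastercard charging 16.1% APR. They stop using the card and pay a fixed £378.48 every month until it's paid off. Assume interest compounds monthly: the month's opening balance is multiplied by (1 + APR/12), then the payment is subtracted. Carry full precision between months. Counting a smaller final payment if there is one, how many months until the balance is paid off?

4 months

Monthly rate r = 16.1%/12 = 1.34167% = 0.0134167.
Recurrence: B ← B·(1+r) − £378.48.
Month 1: interest £19.19; balance after payment £1,070.71.
Month 2: interest £14.37; balance after payment £706.59.
Month 3: interest £9.48; balance after payment £337.59.
Month 4: interest £4.53; balance after payment £0.00.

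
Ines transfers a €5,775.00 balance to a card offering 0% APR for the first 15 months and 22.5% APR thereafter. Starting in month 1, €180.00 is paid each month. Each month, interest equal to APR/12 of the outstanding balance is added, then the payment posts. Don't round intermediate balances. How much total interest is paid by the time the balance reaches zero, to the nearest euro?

€667

Promo months 1–15 at r₀ = 0%/12 = 0; months 16+ at r₁ = 22.5%/12 = 0.01875.
After month 15 (no interest yet): B = €5,775.00 − 15·€180.00 = €3,075.00.
Then at r₁ with €180.00/mo: n₂ = −ln(1 − r₁·B/P)/ln(1+r₁) ≈ 20.79 → 21 more payments.
Total paid = 35·€180.00 + €141.70 = €6,441.70; interest = €6,441.70 − €5,775.00 = €666.70.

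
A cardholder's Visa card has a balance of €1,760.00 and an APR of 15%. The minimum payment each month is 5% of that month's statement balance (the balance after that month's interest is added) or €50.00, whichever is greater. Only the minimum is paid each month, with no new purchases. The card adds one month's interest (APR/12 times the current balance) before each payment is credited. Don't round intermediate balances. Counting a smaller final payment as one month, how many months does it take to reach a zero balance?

Monthly rate r = 15%/12 = 1.25% = 0.0125.
While 5% of the post-interest balance exceeds €50.00, each month B ← (B·(1+r))·(1 − 0.05), i.e. B shrinks by the factor (1+r)·0.95 = 0.96187.
This holds for months 1–15. Entering month 16 the balance is €982.41; 5% of the post-interest balance is now below €50.00, so the flat €50.00 minimum applies from here.
From month 16 a fixed €50.00 at rate r clears €982.41 in 23 more payments. Total: 15 + 23 = 38 months.

38 months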